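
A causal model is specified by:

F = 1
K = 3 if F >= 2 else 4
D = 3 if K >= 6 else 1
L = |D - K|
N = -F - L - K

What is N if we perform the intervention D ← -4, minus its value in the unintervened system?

-5

do(D=-4) replaces the equation D = 3 if K >= 6 else 1 with the constant D = -4.
K = 3 if F >= 2 else 4  [with F=1]  = 4
L = |D - K|  [with D=-4, K=4]  = 8
N = -F - L - K  [with F=1, L=8, K=4]  = -13
Without intervention: K = 3 if F >= 2 else 4  [with F=1]  = 4; D = 3 if K >= 6 else 1  [with K=4]  = 1; L = |D - K|  [with D=1, K=4]  = 3; N = -F - L - K  [with F=1, L=3, K=4]  = -8.
Change = -13 − (-8) = -5.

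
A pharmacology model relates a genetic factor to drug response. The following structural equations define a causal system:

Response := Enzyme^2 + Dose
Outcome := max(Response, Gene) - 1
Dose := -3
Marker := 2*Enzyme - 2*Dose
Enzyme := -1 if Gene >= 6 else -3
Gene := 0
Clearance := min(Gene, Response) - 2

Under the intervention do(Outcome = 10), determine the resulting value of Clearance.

Intervening sets Outcome = 10 and removes its equation (Outcome := max(Response, Gene) - 1).
Since Clearance is not a descendant of the intervened variable, it is unaffected.
Enzyme = -1 if Gene >= 6 else -3  [with Gene=0]  = -3
Response = Enzyme^2 + Dose  [with Enzyme=-3, Dose=-3]  = 6
Clearance = min(Gene, Response) - 2  [with Gene=0, Response=6]  = -2

-2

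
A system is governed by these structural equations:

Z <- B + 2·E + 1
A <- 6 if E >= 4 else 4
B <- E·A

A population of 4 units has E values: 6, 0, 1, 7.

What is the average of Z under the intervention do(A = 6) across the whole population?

Under do(A=6), A's equation is replaced by A=6 for every unit. Per-unit Z: 49, 1, 9, 57. Mean = 29.

29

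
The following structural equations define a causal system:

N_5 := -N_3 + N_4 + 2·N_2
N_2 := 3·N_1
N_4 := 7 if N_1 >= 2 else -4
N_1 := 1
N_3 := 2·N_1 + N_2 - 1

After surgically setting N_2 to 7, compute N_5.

do(N_2=7) replaces the equation N_2 := 3·N_1 with the constant N_2 = 7.
N_3 = 2·N_1 + N_2 - 1  [with N_1=1, N_2=7]  = 8
N_4 = 7 if N_1 >= 2 else -4  [with N_1=1]  = -4
N_5 = -N_3 + N_4 + 2·N_2  [with N_3=8, N_4=-4, N_2=7]  = 2

2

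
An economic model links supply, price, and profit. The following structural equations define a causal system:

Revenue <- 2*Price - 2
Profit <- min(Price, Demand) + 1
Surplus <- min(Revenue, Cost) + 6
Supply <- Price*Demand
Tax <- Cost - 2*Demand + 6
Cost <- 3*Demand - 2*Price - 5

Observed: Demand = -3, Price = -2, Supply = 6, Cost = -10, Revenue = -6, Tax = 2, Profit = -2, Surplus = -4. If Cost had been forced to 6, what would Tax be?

Under do(Cost=6), the mechanism Cost <- 3*Demand - 2*Price - 5 is discarded; Cost is fixed at 6.
Tax = Cost - 2*Demand + 6  [with Cost=6, Demand=-3]  = 18

18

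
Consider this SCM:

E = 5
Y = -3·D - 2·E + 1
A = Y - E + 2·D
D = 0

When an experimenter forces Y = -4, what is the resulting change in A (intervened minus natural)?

5

The intervention breaks the incoming arrows to Y: Y = -3·D - 2·E + 1 no longer applies, and Y = -4.
A = Y - E + 2·D  [with Y=-4, E=5, D=0]  = -9
Without intervention: Y = -3·D - 2·E + 1  [with D=0, E=5]  = -9; A = Y - E + 2·D  [with Y=-9, E=5, D=0]  = -14.
Change = -9 − (-14) = 5.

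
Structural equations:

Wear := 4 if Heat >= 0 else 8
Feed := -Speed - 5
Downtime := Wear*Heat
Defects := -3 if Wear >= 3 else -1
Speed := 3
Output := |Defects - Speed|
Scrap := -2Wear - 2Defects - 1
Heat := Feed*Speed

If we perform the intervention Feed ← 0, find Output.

Under do(Feed=0), the mechanism Feed := -Speed - 5 is discarded; Feed is fixed at 0.
Heat = Feed*Speed  [with Feed=0, Speed=3]  = 0
Wear = 4 if Heat >= 0 else 8  [with Heat=0]  = 4
Defects = -3 if Wear >= 3 else -1  [with Wear=4]  = -3
Output = |Defects - Speed|  [with Defects=-3, Speed=3]  = 6

6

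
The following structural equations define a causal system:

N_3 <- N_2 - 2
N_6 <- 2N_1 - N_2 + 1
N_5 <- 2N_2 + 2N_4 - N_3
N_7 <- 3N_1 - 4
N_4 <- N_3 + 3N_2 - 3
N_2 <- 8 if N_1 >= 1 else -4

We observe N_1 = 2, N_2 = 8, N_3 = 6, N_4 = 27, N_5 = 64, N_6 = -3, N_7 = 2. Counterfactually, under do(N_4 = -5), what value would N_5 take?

0

Intervening sets N_4 = -5 and removes its equation (N_4 <- N_3 + 3N_2 - 3).
N_2 = 8 if N_1 >= 1 else -4  [with N_1=2]  = 8
N_3 = N_2 - 2  [with N_2=8]  = 6
N_5 = 2N_2 + 2N_4 - N_3  [with N_2=8, N_4=-5, N_3=6]  = 0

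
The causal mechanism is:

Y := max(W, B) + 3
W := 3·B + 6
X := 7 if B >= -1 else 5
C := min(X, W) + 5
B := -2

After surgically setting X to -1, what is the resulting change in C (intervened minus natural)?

The intervention breaks the incoming arrows to X: X := 7 if B >= -1 else 5 no longer applies, and X = -1.
W = 3·B + 6  [with B=-2]  = 0
C = min(X, W) + 5  [with X=-1, W=0]  = 4
Without intervention: W = 3·B + 6  [with B=-2]  = 0; X = 7 if B >= -1 else 5  [with B=-2]  = 5; C = min(X, W) + 5  [with X=5, W=0]  = 5.
Change = 4 − 5 = -1.

-1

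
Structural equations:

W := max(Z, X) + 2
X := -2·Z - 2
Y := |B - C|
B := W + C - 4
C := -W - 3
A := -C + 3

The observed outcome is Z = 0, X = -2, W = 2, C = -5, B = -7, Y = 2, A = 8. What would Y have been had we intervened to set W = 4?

The intervention breaks the incoming arrows to W: W := max(Z, X) + 2 no longer applies, and W = 4.
C = -W - 3  [with W=4]  = -7
B = W + C - 4  [with W=4, C=-7]  = -7
Y = |B - C|  [with B=-7, C=-7]  = 0

0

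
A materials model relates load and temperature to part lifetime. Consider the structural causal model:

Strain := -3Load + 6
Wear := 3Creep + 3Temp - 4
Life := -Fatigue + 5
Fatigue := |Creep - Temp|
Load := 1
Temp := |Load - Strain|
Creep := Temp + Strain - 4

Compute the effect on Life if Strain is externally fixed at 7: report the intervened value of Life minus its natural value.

-2

Under do(Strain=7), the mechanism Strain := -3Load + 6 is discarded; Strain is fixed at 7.
Temp = |Load - Strain|  [with Load=1, Strain=7]  = 6
Creep = Temp + Strain - 4  [with Temp=6, Strain=7]  = 9
Fatigue = |Creep - Temp|  [with Creep=9, Temp=6]  = 3
Life = -Fatigue + 5  [with Fatigue=3]  = 2
Without intervention: Strain = -3Load + 6  [with Load=1]  = 3; Temp = |Load - Strain|  [with Load=1, Strain=3]  = 2; Creep = Temp + Strain - 4  [with Temp=2, Strain=3]  = 1; Fatigue = |Creep - Temp|  [with Creep=1, Temp=2]  = 1; Life = -Fatigue + 5  [with Fatigue=1]  = 4.
Change = 2 − 4 = -2.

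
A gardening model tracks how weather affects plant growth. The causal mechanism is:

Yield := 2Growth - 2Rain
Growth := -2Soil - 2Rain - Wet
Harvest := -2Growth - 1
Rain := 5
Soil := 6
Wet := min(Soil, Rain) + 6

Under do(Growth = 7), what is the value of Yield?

Intervening sets Growth = 7 and removes its equation (Growth := -2Soil - 2Rain - Wet).
Yield = 2Growth - 2Rain  [with Growth=7, Rain=5]  = 4

4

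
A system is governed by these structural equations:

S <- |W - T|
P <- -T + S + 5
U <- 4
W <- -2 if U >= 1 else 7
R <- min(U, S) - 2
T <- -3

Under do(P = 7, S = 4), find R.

Setting P = 7, S = 4 by intervention discards those variables' equations.
R = min(U, S) - 2  [with U=4, S=4]  = 2

2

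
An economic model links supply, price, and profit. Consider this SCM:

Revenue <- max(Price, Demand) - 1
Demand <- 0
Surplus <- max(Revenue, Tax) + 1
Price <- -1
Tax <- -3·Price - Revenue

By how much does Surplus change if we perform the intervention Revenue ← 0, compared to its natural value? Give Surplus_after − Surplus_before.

do(Revenue=0) replaces the equation Revenue <- max(Price, Demand) - 1 with the constant Revenue = 0.
Tax = -3·Price - Revenue  [with Price=-1, Revenue=0]  = 3
Surplus = max(Revenue, Tax) + 1  [with Revenue=0, Tax=3]  = 4
Without intervention: Revenue = max(Price, Demand) - 1  [with Price=-1, Demand=0]  = -1; Tax = -3·Price - Revenue  [with Price=-1, Revenue=-1]  = 4; Surplus = max(Revenue, Tax) + 1  [with Revenue=-1, Tax=4]  = 5.
Change = 4 − 5 = -1.

-1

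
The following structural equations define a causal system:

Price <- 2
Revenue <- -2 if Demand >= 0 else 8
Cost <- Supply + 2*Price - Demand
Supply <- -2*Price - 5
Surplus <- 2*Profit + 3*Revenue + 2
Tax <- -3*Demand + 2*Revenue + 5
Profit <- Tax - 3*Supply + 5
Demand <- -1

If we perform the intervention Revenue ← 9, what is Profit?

Under do(Revenue=9), the mechanism Revenue <- -2 if Demand >= 0 else 8 is discarded; Revenue is fixed at 9.
Supply = -2*Price - 5  [with Price=2]  = -9
Tax = -3*Demand + 2*Revenue + 5  [with Demand=-1, Revenue=9]  = 26
Profit = Tax - 3*Supply + 5  [with Tax=26, Supply=-9]  = 58

58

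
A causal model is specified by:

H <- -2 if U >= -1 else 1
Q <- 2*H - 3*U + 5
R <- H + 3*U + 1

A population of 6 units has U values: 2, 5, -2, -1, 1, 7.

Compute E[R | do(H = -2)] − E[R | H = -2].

-2.4

Under do(H=-2), H's equation is replaced by H=-2 for every unit. Per-unit R: 5, 14, -7, -4, 2, 20. Mean = 5.
E[R|H=-2] averages over only the 5 units with H=-2 (U = 2, 5, -1, 1, 7): R = 5, 14, -4, 2, 20, mean 7.4.
Difference = 5 − 7.4 = -2.4.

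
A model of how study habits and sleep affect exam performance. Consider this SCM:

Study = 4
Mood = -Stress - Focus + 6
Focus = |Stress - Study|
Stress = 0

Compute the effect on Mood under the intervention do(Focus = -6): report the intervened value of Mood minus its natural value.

10

The intervention breaks the incoming arrows to Focus: Focus = |Stress - Study| no longer applies, and Focus = -6.
Mood = -Stress - Focus + 6  [with Stress=0, Focus=-6]  = 12
Without intervention: Focus = |Stress - Study|  [with Stress=0, Study=4]  = 4; Mood = -Stress - Focus + 6  [with Stress=0, Focus=4]  = 2.
Change = 12 − 2 = 10.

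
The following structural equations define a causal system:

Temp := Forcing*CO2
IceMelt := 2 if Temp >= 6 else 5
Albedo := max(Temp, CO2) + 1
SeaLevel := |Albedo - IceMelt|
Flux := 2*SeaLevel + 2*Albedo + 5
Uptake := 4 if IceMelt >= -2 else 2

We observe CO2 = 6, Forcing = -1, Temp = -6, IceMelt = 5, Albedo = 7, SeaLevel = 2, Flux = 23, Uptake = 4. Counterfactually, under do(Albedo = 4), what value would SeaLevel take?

The intervention breaks the incoming arrows to Albedo: Albedo := max(Temp, CO2) + 1 no longer applies, and Albedo = 4.
Temp = Forcing*CO2  [with Forcing=-1, CO2=6]  = -6
IceMelt = 2 if Temp >= 6 else 5  [with Temp=-6]  = 5
SeaLevel = |Albedo - IceMelt|  [with Albedo=4, IceMelt=5]  = 1

1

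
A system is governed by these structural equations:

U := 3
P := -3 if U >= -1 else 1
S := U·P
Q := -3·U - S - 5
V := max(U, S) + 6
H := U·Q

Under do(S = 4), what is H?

The intervention breaks the incoming arrows to S: S := U·P no longer applies, and S = 4.
Q = -3·U - S - 5  [with U=3, S=4]  = -18
H = U·Q  [with U=3, Q=-18]  = -54

-54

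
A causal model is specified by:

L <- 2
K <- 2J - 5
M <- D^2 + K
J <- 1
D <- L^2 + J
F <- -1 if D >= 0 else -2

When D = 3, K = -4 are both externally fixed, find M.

5

The joint intervention fixes D = 3, K = -4, removing each variable's own equation.
M = D^2 + K  [with D=3, K=-4]  = 5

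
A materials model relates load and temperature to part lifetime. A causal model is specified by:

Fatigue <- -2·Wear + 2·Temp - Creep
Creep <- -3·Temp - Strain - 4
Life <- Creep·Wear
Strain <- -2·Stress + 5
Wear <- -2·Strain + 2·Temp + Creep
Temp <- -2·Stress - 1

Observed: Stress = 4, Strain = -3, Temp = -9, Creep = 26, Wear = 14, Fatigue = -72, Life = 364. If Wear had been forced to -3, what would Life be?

-78

Under do(Wear=-3), the mechanism Wear <- -2·Strain + 2·Temp + Creep is discarded; Wear is fixed at -3.
Strain = -2·Stress + 5  [with Stress=4]  = -3
Temp = -2·Stress - 1  [with Stress=4]  = -9
Creep = -3·Temp - Strain - 4  [with Temp=-9, Strain=-3]  = 26
Life = Creep·Wear  [with Creep=26, Wear=-3]  = -78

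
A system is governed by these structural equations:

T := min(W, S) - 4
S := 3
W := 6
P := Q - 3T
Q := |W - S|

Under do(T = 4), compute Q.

3

Under do(T=4), the mechanism T := min(W, S) - 4 is discarded; T is fixed at 4.
Since Q is not a descendant of the intervened variable, it is unaffected.
Q = |W - S|  [with W=6, S=3]  = 3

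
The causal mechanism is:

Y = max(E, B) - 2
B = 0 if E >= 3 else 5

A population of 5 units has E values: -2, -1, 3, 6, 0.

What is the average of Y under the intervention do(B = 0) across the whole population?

Under do(B=0), B's equation is replaced by B=0 for every unit. Per-unit Y: -2, -2, 1, 4, -2. Mean = -0.2.

-0.2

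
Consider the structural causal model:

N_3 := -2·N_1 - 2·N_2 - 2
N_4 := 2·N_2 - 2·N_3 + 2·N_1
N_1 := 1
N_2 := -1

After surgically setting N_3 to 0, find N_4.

The intervention breaks the incoming arrows to N_3: N_3 := -2·N_1 - 2·N_2 - 2 no longer applies, and N_3 = 0.
N_4 = 2·N_2 - 2·N_3 + 2·N_1  [with N_2=-1, N_3=0, N_1=1]  = 0

0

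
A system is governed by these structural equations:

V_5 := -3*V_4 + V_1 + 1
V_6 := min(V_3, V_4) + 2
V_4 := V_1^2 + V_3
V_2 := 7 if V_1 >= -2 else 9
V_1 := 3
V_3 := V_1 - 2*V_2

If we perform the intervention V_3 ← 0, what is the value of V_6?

2

The intervention breaks the incoming arrows to V_3: V_3 := V_1 - 2*V_2 no longer applies, and V_3 = 0.
V_4 = V_1^2 + V_3  [with V_1=3, V_3=0]  = 9
V_6 = min(V_3, V_4) + 2  [with V_3=0, V_4=9]  = 2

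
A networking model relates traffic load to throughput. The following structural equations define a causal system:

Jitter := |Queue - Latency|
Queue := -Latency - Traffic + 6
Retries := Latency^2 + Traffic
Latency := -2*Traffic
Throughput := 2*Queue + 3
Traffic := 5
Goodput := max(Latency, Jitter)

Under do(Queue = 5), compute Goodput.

15

The intervention breaks the incoming arrows to Queue: Queue := -Latency - Traffic + 6 no longer applies, and Queue = 5.
Latency = -2*Traffic  [with Traffic=5]  = -10
Jitter = |Queue - Latency|  [with Queue=5, Latency=-10]  = 15
Goodput = max(Latency, Jitter)  [with Latency=-10, Jitter=15]  = 15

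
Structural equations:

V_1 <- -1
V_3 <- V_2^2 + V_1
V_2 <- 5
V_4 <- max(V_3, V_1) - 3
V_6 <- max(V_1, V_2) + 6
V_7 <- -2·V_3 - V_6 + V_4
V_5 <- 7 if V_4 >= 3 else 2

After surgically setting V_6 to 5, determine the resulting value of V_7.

-32

Intervening sets V_6 = 5 and removes its equation (V_6 <- max(V_1, V_2) + 6).
V_3 = V_2^2 + V_1  [with V_2=5, V_1=-1]  = 24
V_4 = max(V_3, V_1) - 3  [with V_3=24, V_1=-1]  = 21
V_7 = -2·V_3 - V_6 + V_4  [with V_3=24, V_6=5, V_4=21]  = -32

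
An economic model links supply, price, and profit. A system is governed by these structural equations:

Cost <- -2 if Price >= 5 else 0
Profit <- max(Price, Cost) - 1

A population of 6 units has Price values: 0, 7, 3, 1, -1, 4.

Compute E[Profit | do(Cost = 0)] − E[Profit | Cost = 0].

0.9

Every unit gets Cost=0 under the intervention. Profit values become -1, 6, 2, 0, -1, 3; E[Profit|do(Cost=0)] = 1.5.
Observing Cost=0 restricts to units where Cost's equation naturally yields 0: Price ∈ {0, 3, 1, -1, 4}. In that subpopulation Profit = -1, 2, 0, -1, 3, mean 0.6.
Difference = 1.5 − 0.6 = 0.9.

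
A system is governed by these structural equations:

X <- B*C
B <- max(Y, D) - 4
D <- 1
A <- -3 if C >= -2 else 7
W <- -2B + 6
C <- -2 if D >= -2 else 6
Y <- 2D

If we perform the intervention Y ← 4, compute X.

0

do(Y=4) replaces the equation Y <- 2D with the constant Y = 4.
C = -2 if D >= -2 else 6  [with D=1]  = -2
B = max(Y, D) - 4  [with Y=4, D=1]  = 0
X = B*C  [with B=0, C=-2]  = 0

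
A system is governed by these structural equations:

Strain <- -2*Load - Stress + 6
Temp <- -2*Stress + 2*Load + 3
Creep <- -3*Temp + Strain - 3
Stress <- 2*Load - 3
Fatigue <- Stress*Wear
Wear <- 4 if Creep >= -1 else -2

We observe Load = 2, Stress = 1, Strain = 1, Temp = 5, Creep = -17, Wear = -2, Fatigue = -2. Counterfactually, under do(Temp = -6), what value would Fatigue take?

The intervention breaks the incoming arrows to Temp: Temp <- -2*Stress + 2*Load + 3 no longer applies, and Temp = -6.
Stress = 2*Load - 3  [with Load=2]  = 1
Strain = -2*Load - Stress + 6  [with Load=2, Stress=1]  = 1
Creep = -3*Temp + Strain - 3  [with Temp=-6, Strain=1]  = 16
Wear = 4 if Creep >= -1 else -2  [with Creep=16]  = 4
Fatigue = Stress*Wear  [with Stress=1, Wear=4]  = 4

4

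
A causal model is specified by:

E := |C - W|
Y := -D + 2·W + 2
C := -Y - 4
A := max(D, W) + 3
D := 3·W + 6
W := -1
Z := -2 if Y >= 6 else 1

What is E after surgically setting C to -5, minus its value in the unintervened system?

4

The intervention breaks the incoming arrows to C: C := -Y - 4 no longer applies, and C = -5.
E = |C - W|  [with C=-5, W=-1]  = 4
Without intervention: D = 3·W + 6  [with W=-1]  = 3; Y = -D + 2·W + 2  [with D=3, W=-1]  = -3; C = -Y - 4  [with Y=-3]  = -1; E = |C - W|  [with C=-1, W=-1]  = 0.
Change = 4 − 0 = 4.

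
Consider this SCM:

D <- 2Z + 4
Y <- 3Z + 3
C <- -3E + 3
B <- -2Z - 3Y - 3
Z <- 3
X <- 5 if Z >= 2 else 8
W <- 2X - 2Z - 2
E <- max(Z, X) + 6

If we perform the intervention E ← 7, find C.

-18

Intervening sets E = 7 and removes its equation (E <- max(Z, X) + 6).
C = -3E + 3  [with E=7]  = -18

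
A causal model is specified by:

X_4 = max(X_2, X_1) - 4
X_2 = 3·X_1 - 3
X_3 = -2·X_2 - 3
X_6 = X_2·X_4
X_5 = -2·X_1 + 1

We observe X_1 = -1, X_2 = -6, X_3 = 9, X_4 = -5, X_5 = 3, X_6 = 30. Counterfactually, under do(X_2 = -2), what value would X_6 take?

10

Under do(X_2=-2), the mechanism X_2 = 3·X_1 - 3 is discarded; X_2 is fixed at -2.
X_4 = max(X_2, X_1) - 4  [with X_2=-2, X_1=-1]  = -5
X_6 = X_2·X_4  [with X_2=-2, X_4=-5]  = 10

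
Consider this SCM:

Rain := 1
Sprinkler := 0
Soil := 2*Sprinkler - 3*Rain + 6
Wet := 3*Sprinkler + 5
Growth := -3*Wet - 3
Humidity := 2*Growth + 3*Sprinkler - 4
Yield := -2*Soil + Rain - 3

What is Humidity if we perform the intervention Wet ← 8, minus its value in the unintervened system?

-18

Under do(Wet=8), the mechanism Wet := 3*Sprinkler + 5 is discarded; Wet is fixed at 8.
Growth = -3*Wet - 3  [with Wet=8]  = -27
Humidity = 2*Growth + 3*Sprinkler - 4  [with Growth=-27, Sprinkler=0]  = -58
Without intervention: Wet = 3*Sprinkler + 5  [with Sprinkler=0]  = 5; Growth = -3*Wet - 3  [with Wet=5]  = -18; Humidity = 2*Growth + 3*Sprinkler - 4  [with Growth=-18, Sprinkler=0]  = -40.
Change = -58 − (-40) = -18.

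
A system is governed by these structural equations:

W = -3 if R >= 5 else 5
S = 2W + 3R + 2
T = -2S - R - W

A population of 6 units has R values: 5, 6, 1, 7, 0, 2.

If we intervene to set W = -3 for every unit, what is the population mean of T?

-13.5

Under do(W=-3), W's equation is replaced by W=-3 for every unit. Per-unit T: -24, -31, 4, -38, 11, -3. Mean = -13.5.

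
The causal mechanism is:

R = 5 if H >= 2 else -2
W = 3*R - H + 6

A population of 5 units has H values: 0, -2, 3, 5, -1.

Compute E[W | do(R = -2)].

-1

Under do(R=-2), R's equation is replaced by R=-2 for every unit. Per-unit W: 0, 2, -3, -5, 1. Mean = -1.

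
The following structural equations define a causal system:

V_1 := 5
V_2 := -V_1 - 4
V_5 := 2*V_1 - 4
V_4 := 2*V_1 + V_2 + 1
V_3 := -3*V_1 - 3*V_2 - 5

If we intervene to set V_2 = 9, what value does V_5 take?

6

do(V_2=9) replaces the equation V_2 := -V_1 - 4 with the constant V_2 = 9.
Since V_5 is not a descendant of the intervened variable, it is unaffected.
V_5 = 2*V_1 - 4  [with V_1=5]  = 6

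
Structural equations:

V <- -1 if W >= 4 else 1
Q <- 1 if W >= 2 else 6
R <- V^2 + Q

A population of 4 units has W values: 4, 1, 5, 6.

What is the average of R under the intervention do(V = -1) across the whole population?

3.25

Every unit gets V=-1 under the intervention. R values become 2, 7, 2, 2; E[R|do(V=-1)] = 3.25.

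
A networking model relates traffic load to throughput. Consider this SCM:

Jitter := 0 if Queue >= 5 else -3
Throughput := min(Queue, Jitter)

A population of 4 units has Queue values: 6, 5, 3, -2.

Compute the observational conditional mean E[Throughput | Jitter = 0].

Observing Jitter=0 restricts to units where Jitter's equation naturally yields 0: Queue ∈ {6, 5}. In that subpopulation Throughput = 0, 0, mean 0.

0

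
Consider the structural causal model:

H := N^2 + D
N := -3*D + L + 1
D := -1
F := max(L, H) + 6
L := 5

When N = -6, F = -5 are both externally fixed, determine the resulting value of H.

The joint intervention fixes N = -6, F = -5, removing each variable's own equation.
H = N^2 + D  [with N=-6, D=-1]  = 35

35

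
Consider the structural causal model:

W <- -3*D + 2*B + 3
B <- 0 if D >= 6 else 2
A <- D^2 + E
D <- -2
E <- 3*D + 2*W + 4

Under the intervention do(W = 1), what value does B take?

2

Under do(W=1), the mechanism W <- -3*D + 2*B + 3 is discarded; W is fixed at 1.
Since B is not a descendant of the intervened variable, it is unaffected.
B = 0 if D >= 6 else 2  [with D=-2]  = 2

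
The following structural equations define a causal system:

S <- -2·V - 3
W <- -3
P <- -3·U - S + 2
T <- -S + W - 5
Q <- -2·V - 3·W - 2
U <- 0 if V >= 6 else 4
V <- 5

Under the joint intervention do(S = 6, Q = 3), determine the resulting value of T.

The joint intervention fixes S = 6, Q = 3, removing each variable's own equation.
T = -S + W - 5  [with S=6, W=-3]  = -14

-14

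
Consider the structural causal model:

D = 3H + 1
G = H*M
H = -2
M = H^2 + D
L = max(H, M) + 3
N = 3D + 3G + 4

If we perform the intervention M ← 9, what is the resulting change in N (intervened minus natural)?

The intervention breaks the incoming arrows to M: M = H^2 + D no longer applies, and M = 9.
D = 3H + 1  [with H=-2]  = -5
G = H*M  [with H=-2, M=9]  = -18
N = 3D + 3G + 4  [with D=-5, G=-18]  = -65
Without intervention: D = 3H + 1  [with H=-2]  = -5; M = H^2 + D  [with H=-2, D=-5]  = -1; G = H*M  [with H=-2, M=-1]  = 2; N = 3D + 3G + 4  [with D=-5, G=2]  = -5.
Change = -65 − (-5) = -60.

-60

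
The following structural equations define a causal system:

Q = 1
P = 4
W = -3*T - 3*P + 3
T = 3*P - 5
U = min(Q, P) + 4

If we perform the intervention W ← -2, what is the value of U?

5

The intervention breaks the incoming arrows to W: W = -3*T - 3*P + 3 no longer applies, and W = -2.
Since U is not a descendant of the intervened variable, it is unaffected.
U = min(Q, P) + 4  [with Q=1, P=4]  = 5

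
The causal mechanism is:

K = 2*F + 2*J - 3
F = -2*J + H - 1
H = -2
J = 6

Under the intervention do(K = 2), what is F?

Under do(K=2), the mechanism K = 2*F + 2*J - 3 is discarded; K is fixed at 2.
Since F is not a descendant of the intervened variable, it is unaffected.
F = -2*J + H - 1  [with J=6, H=-2]  = -15

-15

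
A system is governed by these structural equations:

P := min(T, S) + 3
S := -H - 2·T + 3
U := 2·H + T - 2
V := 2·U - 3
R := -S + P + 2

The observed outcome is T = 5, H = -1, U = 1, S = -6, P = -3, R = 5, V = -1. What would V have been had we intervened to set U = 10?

The intervention breaks the incoming arrows to U: U := 2·H + T - 2 no longer applies, and U = 10.
V = 2·U - 3  [with U=10]  = 17

17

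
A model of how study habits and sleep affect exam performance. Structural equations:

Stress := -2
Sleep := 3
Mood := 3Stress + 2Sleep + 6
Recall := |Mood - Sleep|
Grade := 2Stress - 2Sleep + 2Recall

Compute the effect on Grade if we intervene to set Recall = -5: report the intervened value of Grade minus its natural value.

Intervening sets Recall = -5 and removes its equation (Recall := |Mood - Sleep|).
Grade = 2Stress - 2Sleep + 2Recall  [with Stress=-2, Sleep=3, Recall=-5]  = -20
Without intervention: Mood = 3Stress + 2Sleep + 6  [with Stress=-2, Sleep=3]  = 6; Recall = |Mood - Sleep|  [with Mood=6, Sleep=3]  = 3; Grade = 2Stress - 2Sleep + 2Recall  [with Stress=-2, Sleep=3, Recall=3]  = -4.
Change = -20 − (-4) = -16.

-16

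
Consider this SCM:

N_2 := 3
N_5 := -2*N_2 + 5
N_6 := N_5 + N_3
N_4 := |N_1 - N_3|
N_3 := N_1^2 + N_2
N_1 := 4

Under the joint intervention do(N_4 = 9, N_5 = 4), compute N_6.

23

The joint intervention fixes N_4 = 9, N_5 = 4, removing each variable's own equation.
N_3 = N_1^2 + N_2  [with N_1=4, N_2=3]  = 19
N_6 = N_5 + N_3  [with N_5=4, N_3=19]  = 23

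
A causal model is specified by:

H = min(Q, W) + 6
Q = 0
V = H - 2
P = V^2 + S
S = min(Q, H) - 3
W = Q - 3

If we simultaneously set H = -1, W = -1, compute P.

5

Setting H = -1, W = -1 by intervention discards those variables' equations.
V = H - 2  [with H=-1]  = -3
S = min(Q, H) - 3  [with Q=0, H=-1]  = -4
P = V^2 + S  [with V=-3, S=-4]  = 5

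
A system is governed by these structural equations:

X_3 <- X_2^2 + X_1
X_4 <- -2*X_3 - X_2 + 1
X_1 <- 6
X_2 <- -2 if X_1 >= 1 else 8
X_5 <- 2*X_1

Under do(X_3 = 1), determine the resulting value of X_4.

1

The intervention breaks the incoming arrows to X_3: X_3 <- X_2^2 + X_1 no longer applies, and X_3 = 1.
X_2 = -2 if X_1 >= 1 else 8  [with X_1=6]  = -2
X_4 = -2*X_3 - X_2 + 1  [with X_3=1, X_2=-2]  = 1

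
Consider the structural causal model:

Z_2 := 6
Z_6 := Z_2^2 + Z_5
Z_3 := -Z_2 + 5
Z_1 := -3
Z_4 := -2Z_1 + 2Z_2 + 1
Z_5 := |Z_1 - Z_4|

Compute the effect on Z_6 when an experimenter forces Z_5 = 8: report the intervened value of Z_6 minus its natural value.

-14

The intervention breaks the incoming arrows to Z_5: Z_5 := |Z_1 - Z_4| no longer applies, and Z_5 = 8.
Z_6 = Z_2^2 + Z_5  [with Z_2=6, Z_5=8]  = 44
Without intervention: Z_4 = -2Z_1 + 2Z_2 + 1  [with Z_1=-3, Z_2=6]  = 19; Z_5 = |Z_1 - Z_4|  [with Z_1=-3, Z_4=19]  = 22; Z_6 = Z_2^2 + Z_5  [with Z_2=6, Z_5=22]  = 58.
Change = 44 − 58 = -14.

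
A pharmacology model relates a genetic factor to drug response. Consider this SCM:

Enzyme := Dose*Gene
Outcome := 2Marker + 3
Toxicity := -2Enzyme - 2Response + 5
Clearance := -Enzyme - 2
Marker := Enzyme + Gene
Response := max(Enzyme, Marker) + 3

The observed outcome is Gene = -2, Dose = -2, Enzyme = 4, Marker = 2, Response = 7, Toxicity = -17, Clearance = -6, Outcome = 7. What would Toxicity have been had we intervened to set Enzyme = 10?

-41

The intervention breaks the incoming arrows to Enzyme: Enzyme := Dose*Gene no longer applies, and Enzyme = 10.
Marker = Enzyme + Gene  [with Enzyme=10, Gene=-2]  = 8
Response = max(Enzyme, Marker) + 3  [with Enzyme=10, Marker=8]  = 13
Toxicity = -2Enzyme - 2Response + 5  [with Enzyme=10, Response=13]  = -41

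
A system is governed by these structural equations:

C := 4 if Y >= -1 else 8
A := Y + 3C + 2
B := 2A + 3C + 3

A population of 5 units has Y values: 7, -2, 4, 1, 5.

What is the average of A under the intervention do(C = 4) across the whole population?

17

Every unit gets C=4 under the intervention. A values become 21, 12, 18, 15, 19; E[A|do(C=4)] = 17.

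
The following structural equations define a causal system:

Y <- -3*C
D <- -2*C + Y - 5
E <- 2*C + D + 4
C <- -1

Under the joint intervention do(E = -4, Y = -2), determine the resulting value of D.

Setting E = -4, Y = -2 by intervention discards those variables' equations.
D = -2*C + Y - 5  [with C=-1, Y=-2]  = -5

-5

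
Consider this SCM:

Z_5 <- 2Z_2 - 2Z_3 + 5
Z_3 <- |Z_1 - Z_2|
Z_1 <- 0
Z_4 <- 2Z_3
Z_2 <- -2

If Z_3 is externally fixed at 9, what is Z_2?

Under do(Z_3=9), the mechanism Z_3 <- |Z_1 - Z_2| is discarded; Z_3 is fixed at 9.
Since Z_2 is not a descendant of the intervened variable, it is unaffected.

-2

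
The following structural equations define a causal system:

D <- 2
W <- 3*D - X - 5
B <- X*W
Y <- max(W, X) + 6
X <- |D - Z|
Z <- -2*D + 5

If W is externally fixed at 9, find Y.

Intervening sets W = 9 and removes its equation (W <- 3*D - X - 5).
Z = -2*D + 5  [with D=2]  = 1
X = |D - Z|  [with D=2, Z=1]  = 1
Y = max(W, X) + 6  [with W=9, X=1]  = 15

15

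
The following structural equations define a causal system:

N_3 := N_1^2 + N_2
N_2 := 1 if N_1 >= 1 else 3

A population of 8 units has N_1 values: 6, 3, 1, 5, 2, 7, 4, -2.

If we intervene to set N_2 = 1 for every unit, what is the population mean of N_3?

do(N_2=1) breaks N_2's dependence on N_1. With N_2=1 fixed, N_3 across the units is 37, 10, 2, 26, 5, 50, 17, 5, mean 19.

19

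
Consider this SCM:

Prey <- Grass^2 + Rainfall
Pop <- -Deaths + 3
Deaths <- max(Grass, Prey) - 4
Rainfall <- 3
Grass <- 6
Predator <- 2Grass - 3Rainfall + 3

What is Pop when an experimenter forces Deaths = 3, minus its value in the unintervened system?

The intervention breaks the incoming arrows to Deaths: Deaths <- max(Grass, Prey) - 4 no longer applies, and Deaths = 3.
Pop = -Deaths + 3  [with Deaths=3]  = 0
Without intervention: Prey = Grass^2 + Rainfall  [with Grass=6, Rainfall=3]  = 39; Deaths = max(Grass, Prey) - 4  [with Grass=6, Prey=39]  = 35; Pop = -Deaths + 3  [with Deaths=35]  = -32.
Change = 0 − (-32) = 32.

32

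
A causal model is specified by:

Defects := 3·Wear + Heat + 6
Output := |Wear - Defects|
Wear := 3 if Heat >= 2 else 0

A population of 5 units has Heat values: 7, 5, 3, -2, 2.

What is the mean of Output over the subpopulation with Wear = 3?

Conditioning on Wear=3 selects the 4 unit(s) with Heat ∈ {7, 5, 3, 2}. Their Output values: 19, 17, 15, 14. Mean = 16.25.

16.25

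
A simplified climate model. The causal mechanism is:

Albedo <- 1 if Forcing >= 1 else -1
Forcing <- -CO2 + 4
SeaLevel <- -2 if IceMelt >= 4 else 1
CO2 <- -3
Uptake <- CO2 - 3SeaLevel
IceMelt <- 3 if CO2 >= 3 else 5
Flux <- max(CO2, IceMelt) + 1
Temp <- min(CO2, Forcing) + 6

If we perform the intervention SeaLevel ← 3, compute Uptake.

Intervening sets SeaLevel = 3 and removes its equation (SeaLevel <- -2 if IceMelt >= 4 else 1).
Uptake = CO2 - 3SeaLevel  [with CO2=-3, SeaLevel=3]  = -12

-12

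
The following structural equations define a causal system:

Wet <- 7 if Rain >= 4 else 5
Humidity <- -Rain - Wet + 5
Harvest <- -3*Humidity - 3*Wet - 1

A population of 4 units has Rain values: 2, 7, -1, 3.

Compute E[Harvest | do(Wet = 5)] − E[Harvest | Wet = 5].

The intervention sets Wet=5 in all 4 units regardless of Rain. Recomputing Harvest per unit gives -10, 5, -19, -7; average -7.75.
Conditioning on Wet=5 selects the 3 unit(s) with Rain ∈ {2, -1, 3}. Their Harvest values: -10, -19, -7. Mean = -12.
Difference = -7.75 − (-12) = 4.25.

4.25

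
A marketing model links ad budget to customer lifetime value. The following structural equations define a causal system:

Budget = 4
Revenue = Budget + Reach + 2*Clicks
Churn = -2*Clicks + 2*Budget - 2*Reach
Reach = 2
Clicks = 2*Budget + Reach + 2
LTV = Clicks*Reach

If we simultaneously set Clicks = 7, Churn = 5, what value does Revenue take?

20

Setting Clicks = 7, Churn = 5 by intervention discards those variables' equations.
Revenue = Budget + Reach + 2*Clicks  [with Budget=4, Reach=2, Clicks=7]  = 20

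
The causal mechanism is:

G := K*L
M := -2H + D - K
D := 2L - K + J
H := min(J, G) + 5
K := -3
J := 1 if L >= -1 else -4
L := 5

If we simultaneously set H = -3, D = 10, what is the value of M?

Under do(H = -3, D = 10), each intervened variable's structural equation is replaced by its fixed value.
M = -2H + D - K  [with H=-3, D=10, K=-3]  = 19

19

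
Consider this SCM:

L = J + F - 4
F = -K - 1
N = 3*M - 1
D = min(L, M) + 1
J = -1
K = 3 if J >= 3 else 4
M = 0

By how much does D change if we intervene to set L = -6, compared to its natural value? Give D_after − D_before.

4

The intervention breaks the incoming arrows to L: L = J + F - 4 no longer applies, and L = -6.
D = min(L, M) + 1  [with L=-6, M=0]  = -5
Without intervention: K = 3 if J >= 3 else 4  [with J=-1]  = 4; F = -K - 1  [with K=4]  = -5; L = J + F - 4  [with J=-1, F=-5]  = -10; D = min(L, M) + 1  [with L=-10, M=0]  = -9.
Change = -5 − (-9) = 4.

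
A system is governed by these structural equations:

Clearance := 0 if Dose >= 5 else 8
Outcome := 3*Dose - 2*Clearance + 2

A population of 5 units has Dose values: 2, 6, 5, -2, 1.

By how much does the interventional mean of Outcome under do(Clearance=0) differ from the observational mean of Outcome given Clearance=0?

The intervention sets Clearance=0 in all 5 units regardless of Dose. Recomputing Outcome per unit gives 8, 20, 17, -4, 5; average 9.2.
Conditioning on Clearance=0 selects the 2 unit(s) with Dose ∈ {6, 5}. Their Outcome values: 20, 17. Mean = 18.5.
Difference = 9.2 − 18.5 = -9.3.

-9.3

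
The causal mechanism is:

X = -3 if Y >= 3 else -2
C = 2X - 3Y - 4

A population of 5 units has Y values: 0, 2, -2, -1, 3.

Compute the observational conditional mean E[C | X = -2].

E[C|X=-2] averages over only the 4 units with X=-2 (Y = 0, 2, -2, -1): C = -8, -14, -2, -5, mean -7.25.

-7.25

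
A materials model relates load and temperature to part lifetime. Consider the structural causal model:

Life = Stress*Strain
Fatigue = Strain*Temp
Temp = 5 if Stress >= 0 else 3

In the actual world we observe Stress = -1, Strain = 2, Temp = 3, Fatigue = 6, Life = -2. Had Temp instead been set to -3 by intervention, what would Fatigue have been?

-6

The intervention breaks the incoming arrows to Temp: Temp = 5 if Stress >= 0 else 3 no longer applies, and Temp = -3.
Fatigue = Strain*Temp  [with Strain=2, Temp=-3]  = -6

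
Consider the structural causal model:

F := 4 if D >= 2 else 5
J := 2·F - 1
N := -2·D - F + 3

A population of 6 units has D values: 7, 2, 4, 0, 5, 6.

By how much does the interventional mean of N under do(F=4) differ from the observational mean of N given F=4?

do(F=4) breaks F's dependence on D. With F=4 fixed, N across the units is -15, -5, -9, -1, -11, -13, mean -9.
Conditioning on F=4 selects the 5 unit(s) with D ∈ {7, 2, 4, 5, 6}. Their N values: -15, -5, -9, -11, -13. Mean = -10.6.
Difference = -9 − (-10.6) = 1.6.

1.6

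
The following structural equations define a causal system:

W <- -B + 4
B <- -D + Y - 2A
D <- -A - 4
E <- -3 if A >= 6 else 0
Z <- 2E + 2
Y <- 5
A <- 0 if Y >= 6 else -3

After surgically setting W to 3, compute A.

-3

Under do(W=3), the mechanism W <- -B + 4 is discarded; W is fixed at 3.
A is not downstream of the intervention, so its value is determined by the original equations.
A = 0 if Y >= 6 else -3  [with Y=5]  = -3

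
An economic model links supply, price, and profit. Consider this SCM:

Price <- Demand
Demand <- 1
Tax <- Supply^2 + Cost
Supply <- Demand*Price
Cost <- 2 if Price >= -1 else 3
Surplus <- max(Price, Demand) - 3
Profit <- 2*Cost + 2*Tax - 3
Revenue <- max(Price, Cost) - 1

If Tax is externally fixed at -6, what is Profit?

Intervening sets Tax = -6 and removes its equation (Tax <- Supply^2 + Cost).
Price = Demand  [with Demand=1]  = 1
Cost = 2 if Price >= -1 else 3  [with Price=1]  = 2
Profit = 2*Cost + 2*Tax - 3  [with Cost=2, Tax=-6]  = -11

-11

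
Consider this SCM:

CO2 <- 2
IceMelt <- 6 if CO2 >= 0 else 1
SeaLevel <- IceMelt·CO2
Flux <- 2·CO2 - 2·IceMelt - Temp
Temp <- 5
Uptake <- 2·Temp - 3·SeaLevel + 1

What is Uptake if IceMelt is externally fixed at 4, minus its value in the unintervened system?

The intervention breaks the incoming arrows to IceMelt: IceMelt <- 6 if CO2 >= 0 else 1 no longer applies, and IceMelt = 4.
SeaLevel = IceMelt·CO2  [with IceMelt=4, CO2=2]  = 8
Uptake = 2·Temp - 3·SeaLevel + 1  [with Temp=5, SeaLevel=8]  = -13
Without intervention: IceMelt = 6 if CO2 >= 0 else 1  [with CO2=2]  = 6; SeaLevel = IceMelt·CO2  [with IceMelt=6, CO2=2]  = 12; Uptake = 2·Temp - 3·SeaLevel + 1  [with Temp=5, SeaLevel=12]  = -25.
Change = -13 − (-25) = 12.

12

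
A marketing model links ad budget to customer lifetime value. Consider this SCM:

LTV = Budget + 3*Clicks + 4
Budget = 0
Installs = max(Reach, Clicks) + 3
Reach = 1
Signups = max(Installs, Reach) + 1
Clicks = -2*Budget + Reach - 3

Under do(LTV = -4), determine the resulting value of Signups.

5

do(LTV=-4) replaces the equation LTV = Budget + 3*Clicks + 4 with the constant LTV = -4.
Since Signups is not a descendant of the intervened variable, it is unaffected.
Clicks = -2*Budget + Reach - 3  [with Budget=0, Reach=1]  = -2
Installs = max(Reach, Clicks) + 3  [with Reach=1, Clicks=-2]  = 4
Signups = max(Installs, Reach) + 1  [with Installs=4, Reach=1]  = 5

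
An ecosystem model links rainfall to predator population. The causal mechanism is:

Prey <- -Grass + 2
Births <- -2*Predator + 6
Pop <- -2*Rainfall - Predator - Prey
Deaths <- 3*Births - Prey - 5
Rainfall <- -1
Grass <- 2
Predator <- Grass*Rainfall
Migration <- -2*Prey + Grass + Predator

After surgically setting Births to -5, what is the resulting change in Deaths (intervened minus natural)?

-45

The intervention breaks the incoming arrows to Births: Births <- -2*Predator + 6 no longer applies, and Births = -5.
Prey = -Grass + 2  [with Grass=2]  = 0
Deaths = 3*Births - Prey - 5  [with Births=-5, Prey=0]  = -20
Without intervention: Prey = -Grass + 2  [with Grass=2]  = 0; Predator = Grass*Rainfall  [with Grass=2, Rainfall=-1]  = -2; Births = -2*Predator + 6  [with Predator=-2]  = 10; Deaths = 3*Births - Prey - 5  [with Births=10, Prey=0]  = 25.
Change = -20 − 25 = -45.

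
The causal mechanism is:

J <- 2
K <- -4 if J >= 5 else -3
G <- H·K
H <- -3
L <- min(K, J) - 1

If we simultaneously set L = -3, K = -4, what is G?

The joint intervention fixes L = -3, K = -4, removing each variable's own equation.
G = H·K  [with H=-3, K=-4]  = 12

12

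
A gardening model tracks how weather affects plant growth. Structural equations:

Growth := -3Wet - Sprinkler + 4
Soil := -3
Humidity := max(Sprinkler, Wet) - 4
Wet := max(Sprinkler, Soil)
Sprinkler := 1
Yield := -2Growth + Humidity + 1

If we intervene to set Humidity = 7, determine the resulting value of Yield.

The intervention breaks the incoming arrows to Humidity: Humidity := max(Sprinkler, Wet) - 4 no longer applies, and Humidity = 7.
Wet = max(Sprinkler, Soil)  [with Sprinkler=1, Soil=-3]  = 1
Growth = -3Wet - Sprinkler + 4  [with Wet=1, Sprinkler=1]  = 0
Yield = -2Growth + Humidity + 1  [with Growth=0, Humidity=7]  = 8

8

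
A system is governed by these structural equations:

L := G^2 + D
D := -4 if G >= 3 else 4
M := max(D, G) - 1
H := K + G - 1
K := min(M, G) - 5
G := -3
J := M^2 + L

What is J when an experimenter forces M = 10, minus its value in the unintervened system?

91

The intervention breaks the incoming arrows to M: M := max(D, G) - 1 no longer applies, and M = 10.
D = -4 if G >= 3 else 4  [with G=-3]  = 4
L = G^2 + D  [with G=-3, D=4]  = 13
J = M^2 + L  [with M=10, L=13]  = 113
Without intervention: D = -4 if G >= 3 else 4  [with G=-3]  = 4; L = G^2 + D  [with G=-3, D=4]  = 13; M = max(D, G) - 1  [with D=4, G=-3]  = 3; J = M^2 + L  [with M=3, L=13]  = 22.
Change = 113 − 22 = 91.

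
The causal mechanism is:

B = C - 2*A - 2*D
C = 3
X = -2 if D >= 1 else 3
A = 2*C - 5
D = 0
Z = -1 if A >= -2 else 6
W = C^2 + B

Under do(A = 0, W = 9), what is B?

Under do(A = 0, W = 9), each intervened variable's structural equation is replaced by its fixed value.
B = C - 2*A - 2*D  [with C=3, A=0, D=0]  = 3

3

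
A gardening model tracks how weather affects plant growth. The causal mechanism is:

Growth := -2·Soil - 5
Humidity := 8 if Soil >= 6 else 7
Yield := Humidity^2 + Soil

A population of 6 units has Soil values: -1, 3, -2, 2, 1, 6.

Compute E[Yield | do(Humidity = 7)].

50.5

Every unit gets Humidity=7 under the intervention. Yield values become 48, 52, 47, 51, 50, 55; E[Yield|do(Humidity=7)] = 50.5.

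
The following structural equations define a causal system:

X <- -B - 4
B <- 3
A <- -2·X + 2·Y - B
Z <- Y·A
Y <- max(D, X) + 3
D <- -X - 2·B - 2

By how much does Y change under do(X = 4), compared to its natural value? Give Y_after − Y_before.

5

Under do(X=4), the mechanism X <- -B - 4 is discarded; X is fixed at 4.
D = -X - 2·B - 2  [with X=4, B=3]  = -12
Y = max(D, X) + 3  [with D=-12, X=4]  = 7
Without intervention: X = -B - 4  [with B=3]  = -7; D = -X - 2·B - 2  [with X=-7, B=3]  = -1; Y = max(D, X) + 3  [with D=-1, X=-7]  = 2.
Change = 7 − 2 = 5.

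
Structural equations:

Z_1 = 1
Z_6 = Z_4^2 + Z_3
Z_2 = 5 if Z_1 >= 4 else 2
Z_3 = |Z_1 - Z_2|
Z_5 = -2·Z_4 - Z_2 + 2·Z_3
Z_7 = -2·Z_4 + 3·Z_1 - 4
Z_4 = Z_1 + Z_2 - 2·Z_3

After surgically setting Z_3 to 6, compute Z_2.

Under do(Z_3=6), the mechanism Z_3 = |Z_1 - Z_2| is discarded; Z_3 is fixed at 6.
Since Z_2 is not a descendant of the intervened variable, it is unaffected.
Z_2 = 5 if Z_1 >= 4 else 2  [with Z_1=1]  = 2

2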